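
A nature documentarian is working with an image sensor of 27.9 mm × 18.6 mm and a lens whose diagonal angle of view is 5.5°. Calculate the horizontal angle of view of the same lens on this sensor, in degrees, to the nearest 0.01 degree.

4.58°

Sensor diagonal = √(27.9² + 18.6²) = √1124.3700 ≈ 33.5316 mm.
From the diagonal AOV: f = 33.5316 / (2·tan(2.75°)) = 33.5316 / 0.09607 ≈ 349.0446 mm.
Horizontal AOV = 2·arctan(27.9 / (2 × 349.0446)) = 2·arctan(0.03997) ≈ 4.5774°.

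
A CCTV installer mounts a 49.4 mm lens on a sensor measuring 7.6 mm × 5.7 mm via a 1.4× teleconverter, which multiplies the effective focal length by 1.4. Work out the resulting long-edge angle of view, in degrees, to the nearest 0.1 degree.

6.3°

Effective focal length f = 49.4 × 1.4 = 69.16 mm.
α = 2·arctan(7.6 / (2 × 69.16)) = 2·arctan(0.05495) ≈ 6.2899°.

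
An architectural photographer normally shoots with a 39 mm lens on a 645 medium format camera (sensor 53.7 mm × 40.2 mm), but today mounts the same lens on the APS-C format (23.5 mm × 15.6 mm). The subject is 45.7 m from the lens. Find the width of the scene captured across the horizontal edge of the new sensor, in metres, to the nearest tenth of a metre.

27.5 m

The focal length stays 39 mm; the relevant sensor dimension is now w = 23.5 mm. Object distance dₒ = 45.7 m = 45700 mm.
Thin-lens field width W = w·(dₒ − f)/f = 23.5 × (45700 − 39)/39 ≈ 27513.679 mm = 27.5137 m.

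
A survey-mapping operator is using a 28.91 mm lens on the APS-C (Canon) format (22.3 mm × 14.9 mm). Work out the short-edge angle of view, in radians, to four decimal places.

Angle of view α = 2·arctan(h/2f) with h = 14.9 mm and f = 28.91 mm.
h/2f = 0.25770; arctan(0.25770) ≈ 0.2522 rad, so α ≈ 0.5044 rad.

0.5044 rad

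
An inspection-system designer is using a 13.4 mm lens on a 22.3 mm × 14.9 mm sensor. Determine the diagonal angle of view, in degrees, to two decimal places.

Sensor diagonal = √(22.3² + 14.9²) = √719.3000 ≈ 26.8198 mm.
Angle of view α = 2·arctan(d/2f) with d = 26.8198 mm and f = 13.4 mm.
d/2f = 1.00074; arctan(1.00074) ≈ 45.0211°, so α ≈ 90.0422°.

90.04°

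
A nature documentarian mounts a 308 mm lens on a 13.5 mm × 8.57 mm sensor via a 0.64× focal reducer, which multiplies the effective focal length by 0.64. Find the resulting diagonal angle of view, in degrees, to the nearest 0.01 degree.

Effective focal length f = 308 × 0.64 = 197.12 mm.
Sensor diagonal = √(13.5² + 8.57²) = √255.6949 ≈ 15.9905 mm.
α = 2·arctan(15.990 / (2 × 197.12)) = 2·arctan(0.04056) ≈ 4.6453°.

4.65°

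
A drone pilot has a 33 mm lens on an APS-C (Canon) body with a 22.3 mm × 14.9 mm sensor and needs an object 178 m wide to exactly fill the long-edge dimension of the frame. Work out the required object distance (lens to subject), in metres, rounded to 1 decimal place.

W: 178 m = 178000 mm.
Magnification m = w/W = dᵢ/dₒ; combined with 1/f = 1/dₒ + 1/dᵢ this gives dₒ = f·(1 + W/w).
dₒ = 33 mm × (1 + 178000/22.3) = 33 × 7983.0628 ≈ 263441.072 mm = 263.441 m.

263.4 m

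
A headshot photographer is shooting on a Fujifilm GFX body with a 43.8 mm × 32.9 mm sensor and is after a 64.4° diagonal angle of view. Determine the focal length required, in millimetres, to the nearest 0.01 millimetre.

Sensor diagonal = √(43.8² + 32.9²) = √3000.8500 ≈ 54.7800 mm.
From α = 2·arctan(d/2f) we get f = d / (2·tan(α/2)).
With d = 54.7800 mm and α/2 = 32.2°, tan(α/2) ≈ 0.62973, so f ≈ 54.7800 / 1.25947 ≈ 43.4946 mm.

43.49 mm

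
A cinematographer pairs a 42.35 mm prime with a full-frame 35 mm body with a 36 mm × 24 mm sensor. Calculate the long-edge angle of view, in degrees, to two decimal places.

Angle of view α = 2·arctan(w/2f) with w = 36 mm and f = 42.35 mm.
w/2f = 0.42503; arctan(0.42503) ≈ 23.0269°, so α ≈ 46.0538°.

46.05°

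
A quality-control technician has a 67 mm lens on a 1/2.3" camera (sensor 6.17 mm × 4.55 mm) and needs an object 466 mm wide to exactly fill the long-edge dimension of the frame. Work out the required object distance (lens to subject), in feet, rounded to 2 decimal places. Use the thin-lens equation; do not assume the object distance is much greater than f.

Magnification m = w/W = dᵢ/dₒ; combined with 1/f = 1/dₒ + 1/dᵢ this gives dₒ = f·(1 + W/w).
dₒ = 67 mm × (1 + 466/6.17) = 67 × 76.5267 ≈ 5127.292 mm = 5127.292/304.8 ft = 16.8218 ft.

16.82 ft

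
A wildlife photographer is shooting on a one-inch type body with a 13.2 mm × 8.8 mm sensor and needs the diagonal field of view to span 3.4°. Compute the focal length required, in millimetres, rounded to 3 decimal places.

Sensor diagonal = √(13.2² + 8.8²) = √251.6800 ≈ 15.8644 mm.
From α = 2·arctan(d/2f) we get f = d / (2·tan(α/2)).
With d = 15.8644 mm and α/2 = 1.7°, tan(α/2) ≈ 0.02968, so f ≈ 15.8644 / 0.05936 ≈ 267.2641 mm.

267.264 mm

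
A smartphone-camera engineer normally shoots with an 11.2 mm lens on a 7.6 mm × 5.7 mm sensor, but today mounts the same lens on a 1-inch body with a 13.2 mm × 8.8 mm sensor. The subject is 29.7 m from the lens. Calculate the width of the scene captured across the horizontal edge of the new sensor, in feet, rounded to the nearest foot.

115 ft

The focal length stays 11.2 mm; the relevant sensor dimension is now w = 13.2 mm. Object distance dₒ = 29.7 m = 29700 mm.
Thin-lens field width W = w·(dₒ − f)/f = 13.2 × (29700 − 11.2)/11.2 ≈ 34990.371 mm = 34990.371/304.8 ft = 114.798 ft.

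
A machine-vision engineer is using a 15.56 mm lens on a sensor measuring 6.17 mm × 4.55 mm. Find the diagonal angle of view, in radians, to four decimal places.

Sensor diagonal = √(6.17² + 4.55²) = √58.7714 ≈ 7.6663 mm.
Angle of view α = 2·arctan(d/2f) with d = 7.6663 mm and f = 15.56 mm.
d/2f = 0.24634; arctan(0.24634) ≈ 0.2415 rad, so α ≈ 0.4831 rad.

0.4831 rad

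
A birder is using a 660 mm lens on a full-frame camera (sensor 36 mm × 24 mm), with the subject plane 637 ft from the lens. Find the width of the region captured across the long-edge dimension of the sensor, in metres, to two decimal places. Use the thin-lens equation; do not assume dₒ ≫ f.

10.55 m

dₒ: 637 ft × 304.8 mm/ft = 194157.59 mm.
Similar triangles through the lens centre give W/dₒ = w/dᵢ; with 1/f = 1/dₒ + 1/dᵢ this gives W = w·(dₒ − f)/f.
W = 36 mm × (194158 − 660) / 660 = 36 × 293.1782 ≈ 10554.414 mm = 10.5544 m.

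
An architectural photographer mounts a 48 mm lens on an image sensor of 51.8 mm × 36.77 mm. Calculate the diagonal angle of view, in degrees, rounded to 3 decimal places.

Sensor diagonal = √(51.8² + 36.77²) = √4035.2729 ≈ 63.5238 mm.
Angle of view α = 2·arctan(d/2f) with d = 63.5238 mm and f = 48 mm.
d/2f = 0.66171; arctan(0.66171) ≈ 33.4929°, so α ≈ 66.9857°.

66.986°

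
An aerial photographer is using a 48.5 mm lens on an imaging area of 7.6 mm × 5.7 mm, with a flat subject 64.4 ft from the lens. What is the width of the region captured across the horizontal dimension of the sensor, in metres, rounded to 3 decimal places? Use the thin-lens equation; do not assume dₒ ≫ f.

dₒ: 64.4 ft × 304.8 mm/ft = 19629.12 mm.
Similar triangles through the lens centre give W/dₒ = w/dᵢ; with 1/f = 1/dₒ + 1/dᵢ this gives W = w·(dₒ − f)/f.
W = 7.6 mm × (19629.1 − 48.5) / 48.5 = 7.6 × 403.7241 ≈ 3068.303 mm = 3.0683 m.

3.068 m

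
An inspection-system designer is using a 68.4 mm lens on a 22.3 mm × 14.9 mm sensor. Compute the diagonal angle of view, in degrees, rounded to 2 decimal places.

22.18°

Sensor diagonal = √(22.3² + 14.9²) = √719.3000 ≈ 26.8198 mm.
Angle of view α = 2·arctan(d/2f) with d = 26.8198 mm and f = 68.4 mm.
d/2f = 0.19605; arctan(0.19605) ≈ 11.0922°, so α ≈ 22.1844°.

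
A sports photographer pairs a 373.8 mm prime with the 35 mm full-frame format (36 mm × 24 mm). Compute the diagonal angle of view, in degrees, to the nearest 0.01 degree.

Sensor diagonal = √(36² + 24²) = √1872.0000 ≈ 43.2666 mm.
Angle of view α = 2·arctan(d/2f) with d = 43.2666 mm and f = 373.8 mm.
d/2f = 0.05787; arctan(0.05787) ≈ 3.3122°, so α ≈ 6.6245°.

6.62°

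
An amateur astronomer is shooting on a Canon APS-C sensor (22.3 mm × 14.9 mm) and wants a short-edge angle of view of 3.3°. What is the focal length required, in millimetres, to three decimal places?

From α = 2·arctan(h/2f) we get f = h / (2·tan(α/2)).
With h = 14.9 mm and α/2 = 1.65°, tan(α/2) ≈ 0.02881, so f ≈ 14.9 / 0.05761 ≈ 258.6276 mm.

258.628 mm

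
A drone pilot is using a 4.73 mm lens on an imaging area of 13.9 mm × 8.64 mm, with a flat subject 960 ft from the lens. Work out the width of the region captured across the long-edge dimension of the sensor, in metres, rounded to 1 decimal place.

dₒ: 960 ft × 304.8 mm/ft = 292607.99 mm.
Similar triangles through the lens centre give W/dₒ = w/dᵢ; with 1/f = 1/dₒ + 1/dᵢ this gives W = w·(dₒ − f)/f.
W = 13.9 mm × (292608 − 4.73) / 4.73 = 13.9 × 61861.1545 ≈ 859870.047 mm = 859.87 m.

859.9 m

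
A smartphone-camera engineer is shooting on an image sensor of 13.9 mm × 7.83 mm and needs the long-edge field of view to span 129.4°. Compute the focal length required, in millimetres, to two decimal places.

From α = 2·arctan(w/2f) we get f = w / (2·tan(α/2)).
With w = 13.9 mm and α/2 = 64.7°, tan(α/2) ≈ 2.11552, so f ≈ 13.9 / 4.23103 ≈ 3.2852 mm.

3.29 mm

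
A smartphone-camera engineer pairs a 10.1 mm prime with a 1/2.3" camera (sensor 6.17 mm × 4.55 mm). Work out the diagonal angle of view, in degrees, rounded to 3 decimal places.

41.565°

Sensor diagonal = √(6.17² + 4.55²) = √58.7714 ≈ 7.6663 mm.
Angle of view α = 2·arctan(d/2f) with d = 7.6663 mm and f = 10.1 mm.
d/2f = 0.37952; arctan(0.37952) ≈ 20.7826°, so α ≈ 41.5652°.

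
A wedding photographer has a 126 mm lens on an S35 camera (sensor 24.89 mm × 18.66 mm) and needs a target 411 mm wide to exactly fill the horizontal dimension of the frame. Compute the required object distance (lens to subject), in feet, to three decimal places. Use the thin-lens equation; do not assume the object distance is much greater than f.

7.239 ft

Magnification m = w/W = dᵢ/dₒ; combined with 1/f = 1/dₒ + 1/dᵢ this gives dₒ = f·(1 + W/w).
dₒ = 126 mm × (1 + 411/24.89) = 126 × 17.5127 ≈ 2206.595 mm = 2206.595/304.8 ft = 7.23948 ft.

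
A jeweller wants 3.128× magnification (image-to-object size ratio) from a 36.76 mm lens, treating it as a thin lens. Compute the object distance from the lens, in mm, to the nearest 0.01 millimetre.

48.51 mm

With m = dᵢ/dₒ and 1/f = 1/dₒ + 1/dᵢ, substituting dᵢ = m·dₒ gives 1/f = (1 + 1/m)/dₒ, hence dₒ = f·(1 + 1/m).
dₒ = 36.76 × (1 + 1/3.128) = 36.76 × 1.31969 ≈ 48.512 mm.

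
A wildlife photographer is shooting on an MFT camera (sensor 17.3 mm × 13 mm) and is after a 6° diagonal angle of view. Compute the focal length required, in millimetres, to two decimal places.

206.46 mm

Sensor diagonal = √(17.3² + 13²) = √468.2900 ≈ 21.6400 mm.
From α = 2·arctan(d/2f) we get f = d / (2·tan(α/2)).
With d = 21.6400 mm and α/2 = 3°, tan(α/2) ≈ 0.05241, so f ≈ 21.6400 / 0.10482 ≈ 206.4580 mm.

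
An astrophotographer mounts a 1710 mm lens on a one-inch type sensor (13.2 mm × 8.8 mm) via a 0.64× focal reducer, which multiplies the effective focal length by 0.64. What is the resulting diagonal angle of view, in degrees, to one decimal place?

Effective focal length f = 1710 × 0.64 = 1094.4 mm.
Sensor diagonal = √(13.2² + 8.8²) = √251.6800 ≈ 15.8644 mm.
α = 2·arctan(15.864 / (2 × 1094.4)) = 2·arctan(0.00725) ≈ 0.8305°.

0.8°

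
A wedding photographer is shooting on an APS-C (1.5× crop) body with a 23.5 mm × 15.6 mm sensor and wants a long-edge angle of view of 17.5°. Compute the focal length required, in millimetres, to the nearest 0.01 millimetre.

From α = 2·arctan(w/2f) we get f = w / (2·tan(α/2)).
With w = 23.5 mm and α/2 = 8.75°, tan(α/2) ≈ 0.15391, so f ≈ 23.5 / 0.30783 ≈ 76.3410 mm.

76.34 mm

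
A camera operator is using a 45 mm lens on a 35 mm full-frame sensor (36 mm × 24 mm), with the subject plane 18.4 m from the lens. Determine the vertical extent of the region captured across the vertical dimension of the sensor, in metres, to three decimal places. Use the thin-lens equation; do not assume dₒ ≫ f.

9.789 m

dₒ: 18.4 m = 18400 mm.
Similar triangles through the lens centre give W/dₒ = h/dᵢ; with 1/f = 1/dₒ + 1/dᵢ this gives W = h·(dₒ − f)/f.
W = 24 mm × (18400 − 45) / 45 = 24 × 407.8889 ≈ 9789.333 mm = 9.78933 m.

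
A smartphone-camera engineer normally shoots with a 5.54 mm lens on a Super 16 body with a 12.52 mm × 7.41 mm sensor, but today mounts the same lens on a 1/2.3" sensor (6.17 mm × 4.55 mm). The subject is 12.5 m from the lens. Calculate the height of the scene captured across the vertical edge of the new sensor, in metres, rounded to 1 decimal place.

The focal length stays 5.54 mm; the relevant sensor dimension is now h = 4.55 mm. Object distance dₒ = 12.5 m = 12500 mm.
Thin-lens field height W = h·(dₒ − f)/f = 4.55 × (12500 − 5.54)/5.54 ≈ 10261.695 mm = 10.2617 m.

10.3 m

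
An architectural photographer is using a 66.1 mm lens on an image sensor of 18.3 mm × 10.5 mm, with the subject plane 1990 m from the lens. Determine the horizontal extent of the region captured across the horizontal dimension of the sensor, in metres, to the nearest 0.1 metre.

550.9 m

dₒ: 1990 m = 1.99e+06 mm.
Similar triangles through the lens centre give W/dₒ = w/dᵢ; with 1/f = 1/dₒ + 1/dᵢ this gives W = w·(dₒ − f)/f.
W = 18.3 mm × (1.99e+06 − 66.1) / 66.1 = 18.3 × 30104.9002 ≈ 550919.673 mm = 550.92 m.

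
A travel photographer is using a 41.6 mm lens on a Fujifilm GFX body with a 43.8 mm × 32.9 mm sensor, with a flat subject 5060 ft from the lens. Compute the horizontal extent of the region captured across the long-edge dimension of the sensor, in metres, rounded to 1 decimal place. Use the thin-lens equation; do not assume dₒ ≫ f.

dₒ: 5060 ft × 304.8 mm/ft = 1542287.95 mm.
Similar triangles through the lens centre give W/dₒ = w/dᵢ; with 1/f = 1/dₒ + 1/dᵢ this gives W = w·(dₒ − f)/f.
W = 43.8 mm × (1.54229e+06 − 41.6) / 41.6 = 43.8 × 37073.2296 ≈ 1623807.456 mm = 1623.81 m.

1623.8 m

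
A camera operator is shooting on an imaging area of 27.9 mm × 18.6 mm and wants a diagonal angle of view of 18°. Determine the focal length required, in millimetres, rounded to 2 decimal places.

Sensor diagonal = √(27.9² + 18.6²) = √1124.3700 ≈ 33.5316 mm.
From α = 2·arctan(d/2f) we get f = d / (2·tan(α/2)).
With d = 33.5316 mm and α/2 = 9°, tan(α/2) ≈ 0.15838, so f ≈ 33.5316 / 0.31677 ≈ 105.8552 mm.

105.86 mm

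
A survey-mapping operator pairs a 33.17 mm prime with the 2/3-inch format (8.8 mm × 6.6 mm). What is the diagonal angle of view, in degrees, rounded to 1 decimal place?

Sensor diagonal = √(8.8² + 6.6²) = √121.0000 ≈ 11.0000 mm.
Angle of view α = 2·arctan(d/2f) with d = 11.0000 mm and f = 33.17 mm.
d/2f = 0.16581; arctan(0.16581) ≈ 9.4147°, so α ≈ 18.8294°.

18.8°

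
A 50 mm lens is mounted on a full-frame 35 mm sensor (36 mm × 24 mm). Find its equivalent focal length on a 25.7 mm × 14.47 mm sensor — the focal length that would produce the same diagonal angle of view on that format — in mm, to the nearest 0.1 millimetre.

34.1 mm

Sensor diagonal = √(36² + 24²) = √1872.0000 ≈ 43.2666 mm.
Sensor diagonal = √(25.7² + 14.47²) = √869.8709 ≈ 29.4936 mm.
Equal angle of view means equal diagonal/f ratio, so f₂ = f₁ · (diagonal₂/diagonal₁) = 50 × 29.4936/43.2666.
f₂ = 50 × 0.68167 ≈ 34.084 mm.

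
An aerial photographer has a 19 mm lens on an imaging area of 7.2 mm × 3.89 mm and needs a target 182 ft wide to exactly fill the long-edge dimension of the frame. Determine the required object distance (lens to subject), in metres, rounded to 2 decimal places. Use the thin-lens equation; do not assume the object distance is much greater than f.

146.41 m

W: 182 ft × 304.8 mm/ft = 55473.60 mm.
Magnification m = w/W = dᵢ/dₒ; combined with 1/f = 1/dₒ + 1/dᵢ this gives dₒ = f·(1 + W/w).
dₒ = 19 mm × (1 + 55473.6/7.2) = 19 × 7705.6664 ≈ 146407.662 mm = 146.408 m.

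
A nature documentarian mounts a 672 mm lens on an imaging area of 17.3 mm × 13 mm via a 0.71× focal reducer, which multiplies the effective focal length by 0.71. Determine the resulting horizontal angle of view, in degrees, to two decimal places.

Effective focal length f = 672 × 0.71 = 477.12 mm.
α = 2·arctan(17.3 / (2 × 477.12)) = 2·arctan(0.01813) ≈ 2.0773°.

2.08°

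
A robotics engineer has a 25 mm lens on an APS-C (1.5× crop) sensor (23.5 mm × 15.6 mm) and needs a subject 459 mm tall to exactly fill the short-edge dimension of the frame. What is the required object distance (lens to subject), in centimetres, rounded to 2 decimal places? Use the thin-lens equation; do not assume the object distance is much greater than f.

76.06 cm

Magnification m = h/W = dᵢ/dₒ; combined with 1/f = 1/dₒ + 1/dᵢ this gives dₒ = f·(1 + W/h).
dₒ = 25 mm × (1 + 459/15.6) = 25 × 30.4231 ≈ 760.577 mm = 76.0577 cm.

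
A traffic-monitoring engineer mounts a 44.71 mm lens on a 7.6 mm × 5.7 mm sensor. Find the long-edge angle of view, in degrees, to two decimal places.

Angle of view α = 2·arctan(w/2f) with w = 7.6 mm and f = 44.71 mm.
w/2f = 0.08499; arctan(0.08499) ≈ 4.8580°, so α ≈ 9.7160°.

9.72°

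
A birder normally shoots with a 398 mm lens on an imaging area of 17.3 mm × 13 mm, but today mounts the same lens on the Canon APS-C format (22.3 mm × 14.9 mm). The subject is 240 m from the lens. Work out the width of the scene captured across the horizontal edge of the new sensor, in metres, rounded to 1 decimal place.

13.4 m

The focal length stays 398 mm; the relevant sensor dimension is now w = 22.3 mm. Object distance dₒ = 240 m = 240000 mm.
Thin-lens field width W = w·(dₒ − f)/f = 22.3 × (240000 − 398)/398 ≈ 13424.936 mm = 13.4249 m.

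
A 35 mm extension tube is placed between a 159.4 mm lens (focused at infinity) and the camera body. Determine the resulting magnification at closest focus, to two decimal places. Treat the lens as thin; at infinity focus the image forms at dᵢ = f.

The tube moves the image plane from f to f + e, so dᵢ = 159.4 + 35 = 194.4 mm. Focus is achieved when 1/f = 1/dₒ + 1/dᵢ, giving dₒ = 1/(1/f − 1/(f+e)).
Magnification m = dᵢ/dₒ = (f+e)·(1/f − 1/(f+e)) = e/f = 35/159.4 ≈ 0.2196.

0.22×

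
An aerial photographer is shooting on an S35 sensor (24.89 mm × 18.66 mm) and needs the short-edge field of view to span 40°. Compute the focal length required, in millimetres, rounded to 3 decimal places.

From α = 2·arctan(h/2f) we get f = h / (2·tan(α/2)).
With h = 18.66 mm and α/2 = 20°, tan(α/2) ≈ 0.36397, so f ≈ 18.66 / 0.72794 ≈ 25.6340 mm.

25.634 mm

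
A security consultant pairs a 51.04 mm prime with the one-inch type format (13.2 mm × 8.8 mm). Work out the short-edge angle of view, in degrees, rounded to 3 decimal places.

Angle of view α = 2·arctan(h/2f) with h = 8.8 mm and f = 51.04 mm.
h/2f = 0.08621; arctan(0.08621) ≈ 4.9271°, so α ≈ 9.8542°.

9.854°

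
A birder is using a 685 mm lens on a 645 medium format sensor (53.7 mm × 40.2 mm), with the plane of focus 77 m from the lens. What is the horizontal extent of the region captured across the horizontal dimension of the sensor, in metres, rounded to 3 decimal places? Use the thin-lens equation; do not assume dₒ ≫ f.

5.983 m

dₒ: 77 m = 77000 mm.
Similar triangles through the lens centre give W/dₒ = w/dᵢ; with 1/f = 1/dₒ + 1/dᵢ this gives W = w·(dₒ − f)/f.
W = 53.7 mm × (77000 − 685) / 685 = 53.7 × 111.4088 ≈ 5982.650 mm = 5.98265 m.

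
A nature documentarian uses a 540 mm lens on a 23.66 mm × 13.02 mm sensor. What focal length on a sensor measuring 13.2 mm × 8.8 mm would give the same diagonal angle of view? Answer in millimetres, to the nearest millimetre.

Sensor diagonal = √(23.66² + 13.02²) = √729.3160 ≈ 27.0059 mm.
Sensor diagonal = √(13.2² + 8.8²) = √251.6800 ≈ 15.8644 mm.
Equal angle of view means equal diagonal/f ratio, so f₂ = f₁ · (diagonal₂/diagonal₁) = 540 × 15.8644/27.0059.
f₂ = 540 × 0.58744 ≈ 317.220 mm.

317 mm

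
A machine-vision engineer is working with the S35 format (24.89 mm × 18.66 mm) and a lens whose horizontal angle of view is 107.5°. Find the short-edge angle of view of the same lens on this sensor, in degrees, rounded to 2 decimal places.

91.27°

From the horizontal AOV: f = 24.89 / (2·tan(53.75°)) = 24.89 / 2.72766 ≈ 9.1251 mm.
Short-edge AOV = 2·arctan(18.66 / (2 × 9.1251)) = 2·arctan(1.02246) ≈ 91.2725°.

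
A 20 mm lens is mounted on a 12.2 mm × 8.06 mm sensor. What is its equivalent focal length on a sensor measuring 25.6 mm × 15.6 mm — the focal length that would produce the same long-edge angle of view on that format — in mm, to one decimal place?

42.0 mm

Equal angle of view means equal width/f ratio, so f₂ = f₁ · (width₂/width₁) = 20 × 25.6/12.2.
f₂ = 20 × 2.09836 ≈ 41.967 mm.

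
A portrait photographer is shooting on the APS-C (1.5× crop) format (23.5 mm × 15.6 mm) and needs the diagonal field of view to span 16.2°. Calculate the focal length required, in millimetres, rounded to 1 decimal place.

99.1 mm

Sensor diagonal = √(23.5² + 15.6²) = √795.6100 ≈ 28.2066 mm.
From α = 2·arctan(d/2f) we get f = d / (2·tan(α/2)).
With d = 28.2066 mm and α/2 = 8.1°, tan(α/2) ≈ 0.14232, so f ≈ 28.2066 / 0.28464 ≈ 99.0948 mm.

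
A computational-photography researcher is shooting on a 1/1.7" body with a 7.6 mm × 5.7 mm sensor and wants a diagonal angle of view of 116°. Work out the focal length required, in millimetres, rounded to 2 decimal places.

Sensor diagonal = √(7.6² + 5.7²) = √90.2500 ≈ 9.5000 mm.
From α = 2·arctan(d/2f) we get f = d / (2·tan(α/2)).
With d = 9.5000 mm and α/2 = 58°, tan(α/2) ≈ 1.60033, so f ≈ 9.5000 / 3.20067 ≈ 2.9681 mm.

2.97 mm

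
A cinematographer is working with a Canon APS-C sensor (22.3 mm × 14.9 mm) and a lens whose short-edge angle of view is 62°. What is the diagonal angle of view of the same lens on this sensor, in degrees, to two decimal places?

94.49°

From the short-edge AOV: f = 14.9 / (2·tan(31°)) = 14.9 / 1.20172 ≈ 12.3989 mm.
Sensor diagonal = √(22.3² + 14.9²) = √719.3000 ≈ 26.8198 mm.
Diagonal AOV = 2·arctan(26.8198 / (2 × 12.3989)) = 2·arctan(1.08154) ≈ 94.4866°.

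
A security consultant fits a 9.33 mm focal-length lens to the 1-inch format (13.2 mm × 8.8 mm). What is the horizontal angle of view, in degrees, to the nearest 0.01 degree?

Angle of view α = 2·arctan(w/2f) with w = 13.2 mm and f = 9.33 mm.
w/2f = 0.70740; arctan(0.70740) ≈ 35.2754°, so α ≈ 70.5508°.

70.55°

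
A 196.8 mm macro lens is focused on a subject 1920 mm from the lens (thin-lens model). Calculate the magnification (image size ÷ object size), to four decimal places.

Thin lens: 1/f = 1/dₒ + 1/dᵢ → 1/dᵢ = 1/196.8 − 1/1920 = 0.0045605 mm⁻¹, so dᵢ ≈ 219.2758 mm.
Magnification m = dᵢ/dₒ = 219.2758/1920 ≈ 0.11421.

0.1142×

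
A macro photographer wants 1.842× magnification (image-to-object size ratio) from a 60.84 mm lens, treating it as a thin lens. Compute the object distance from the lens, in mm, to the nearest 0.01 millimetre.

93.87 mm

With m = dᵢ/dₒ and 1/f = 1/dₒ + 1/dᵢ, substituting dᵢ = m·dₒ gives 1/f = (1 + 1/m)/dₒ, hence dₒ = f·(1 + 1/m).
dₒ = 60.84 × (1 + 1/1.842) = 60.84 × 1.54289 ≈ 93.869 mm.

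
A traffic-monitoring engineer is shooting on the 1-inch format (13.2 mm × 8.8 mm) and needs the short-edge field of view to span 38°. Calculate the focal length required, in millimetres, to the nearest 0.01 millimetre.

From α = 2·arctan(h/2f) we get f = h / (2·tan(α/2)).
With h = 8.8 mm and α/2 = 19°, tan(α/2) ≈ 0.34433, so f ≈ 8.8 / 0.68866 ≈ 12.7785 mm.

12.78 mm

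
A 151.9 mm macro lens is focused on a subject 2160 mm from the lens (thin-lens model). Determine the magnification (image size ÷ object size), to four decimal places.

0.0756×

Thin lens: 1/f = 1/dₒ + 1/dᵢ → 1/dᵢ = 1/151.9 − 1/2160 = 0.0061203 mm⁻¹, so dᵢ ≈ 163.3903 mm.
Magnification m = dᵢ/dₒ = 163.3903/2160 ≈ 0.07564.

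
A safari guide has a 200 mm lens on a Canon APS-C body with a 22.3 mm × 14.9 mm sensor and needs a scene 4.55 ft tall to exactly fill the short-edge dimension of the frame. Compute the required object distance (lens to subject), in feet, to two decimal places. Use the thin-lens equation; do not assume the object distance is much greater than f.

W: 4.55 ft × 304.8 mm/ft = 1386.84 mm.
Magnification m = h/W = dᵢ/dₒ; combined with 1/f = 1/dₒ + 1/dᵢ this gives dₒ = f·(1 + W/h).
dₒ = 200 mm × (1 + 1386.84/14.9) = 200 × 94.0765 ≈ 18815.301 mm = 18815.301/304.8 ft = 61.73 ft.

61.73 ft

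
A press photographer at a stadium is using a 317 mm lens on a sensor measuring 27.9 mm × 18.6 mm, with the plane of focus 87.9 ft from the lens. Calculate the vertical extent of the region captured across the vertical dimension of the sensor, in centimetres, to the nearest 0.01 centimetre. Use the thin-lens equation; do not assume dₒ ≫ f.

155.34 cm

dₒ: 87.9 ft × 304.8 mm/ft = 26791.92 mm.
Similar triangles through the lens centre give W/dₒ = h/dᵢ; with 1/f = 1/dₒ + 1/dᵢ this gives W = h·(dₒ − f)/f.
W = 18.6 mm × (26791.9 − 317) / 317 = 18.6 × 83.5171 ≈ 1553.418 mm = 155.342 cm.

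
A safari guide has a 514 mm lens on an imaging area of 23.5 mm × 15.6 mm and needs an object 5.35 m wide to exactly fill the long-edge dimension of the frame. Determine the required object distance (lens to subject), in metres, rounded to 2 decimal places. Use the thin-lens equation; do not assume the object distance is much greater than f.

117.53 m

W: 5.35 m = 5350 mm.
Magnification m = w/W = dᵢ/dₒ; combined with 1/f = 1/dₒ + 1/dᵢ this gives dₒ = f·(1 + W/w).
dₒ = 514 mm × (1 + 5350/23.5) = 514 × 228.6596 ≈ 117531.021 mm = 117.531 m.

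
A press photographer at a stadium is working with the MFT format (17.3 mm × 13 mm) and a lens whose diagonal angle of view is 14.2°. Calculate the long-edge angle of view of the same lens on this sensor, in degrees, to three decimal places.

Sensor diagonal = √(17.3² + 13²) = √468.2900 ≈ 21.6400 mm.
From the diagonal AOV: f = 21.6400 / (2·tan(7.1°)) = 21.6400 / 0.24911 ≈ 86.8682 mm.
Long-edge AOV = 2·arctan(17.3 / (2 × 86.8682)) = 2·arctan(0.09958) ≈ 11.3731°.

11.373°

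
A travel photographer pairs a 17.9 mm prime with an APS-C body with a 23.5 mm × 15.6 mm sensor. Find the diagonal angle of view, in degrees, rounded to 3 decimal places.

76.469°

Sensor diagonal = √(23.5² + 15.6²) = √795.6100 ≈ 28.2066 mm.
Angle of view α = 2·arctan(d/2f) with d = 28.2066 mm and f = 17.9 mm.
d/2f = 0.78789; arctan(0.78789) ≈ 38.2343°, so α ≈ 76.4686°.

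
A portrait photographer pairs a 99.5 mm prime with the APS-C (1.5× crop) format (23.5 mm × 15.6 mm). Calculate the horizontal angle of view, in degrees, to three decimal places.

13.470°

Angle of view α = 2·arctan(w/2f) with w = 23.5 mm and f = 99.5 mm.
w/2f = 0.11809; arctan(0.11809) ≈ 6.7349°, so α ≈ 13.4698°.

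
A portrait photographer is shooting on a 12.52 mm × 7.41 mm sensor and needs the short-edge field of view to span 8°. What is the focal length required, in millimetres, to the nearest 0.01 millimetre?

From α = 2·arctan(h/2f) we get f = h / (2·tan(α/2)).
With h = 7.41 mm and α/2 = 4°, tan(α/2) ≈ 0.06993, so f ≈ 7.41 / 0.13985 ≈ 52.9840 mm.

52.98 mm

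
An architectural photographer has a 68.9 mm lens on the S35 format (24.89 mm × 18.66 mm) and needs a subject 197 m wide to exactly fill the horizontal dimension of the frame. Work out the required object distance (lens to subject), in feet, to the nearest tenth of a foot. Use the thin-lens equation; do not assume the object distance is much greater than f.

W: 197 m = 197000 mm.
Magnification m = w/W = dᵢ/dₒ; combined with 1/f = 1/dₒ + 1/dᵢ this gives dₒ = f·(1 + W/w).
dₒ = 68.9 mm × (1 + 197000/24.89) = 68.9 × 7915.8252 ≈ 545400.358 mm = 545400.358/304.8 ft = 1789.37 ft.

1789.4 ft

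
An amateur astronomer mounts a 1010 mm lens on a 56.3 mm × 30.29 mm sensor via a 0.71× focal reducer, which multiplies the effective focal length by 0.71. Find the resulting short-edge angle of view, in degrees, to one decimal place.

Effective focal length f = 1010 × 0.71 = 717.1 mm.
α = 2·arctan(30.29 / (2 × 717.1)) = 2·arctan(0.02112) ≈ 2.4198°.

2.4°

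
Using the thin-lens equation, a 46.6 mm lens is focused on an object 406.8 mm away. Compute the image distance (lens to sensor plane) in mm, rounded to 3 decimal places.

52.629 mm

1/dᵢ = 1/f − 1/dₒ = 1/46.6 − 1/406.8 = 0.0190010 mm⁻¹.
dᵢ = 1/0.0190010 ≈ 52.6288 mm.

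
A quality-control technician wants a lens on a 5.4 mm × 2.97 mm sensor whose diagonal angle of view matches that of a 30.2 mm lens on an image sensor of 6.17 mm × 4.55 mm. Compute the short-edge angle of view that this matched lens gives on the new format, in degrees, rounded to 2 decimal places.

7.00°

Sensor diagonal = √(6.17² + 4.55²) = √58.7714 ≈ 7.6663 mm.
Sensor diagonal = √(5.4² + 2.97²) = √37.9809 ≈ 6.1629 mm.
Equal diagonal AOV ⇒ f₂ = f₁ · 6.1629/7.6663 = 30.2 × 0.80390 ≈ 24.2776 mm.
Short-edge AOV on the new format = 2·arctan(2.97 / (2 × 24.2776)) = 2·arctan(0.06117) ≈ 7.0005°.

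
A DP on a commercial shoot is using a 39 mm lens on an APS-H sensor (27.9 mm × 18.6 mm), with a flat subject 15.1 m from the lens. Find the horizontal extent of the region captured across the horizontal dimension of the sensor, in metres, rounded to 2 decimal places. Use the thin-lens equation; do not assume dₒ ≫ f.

10.77 m

dₒ: 15.1 m = 15100 mm.
Similar triangles through the lens centre give W/dₒ = w/dᵢ; with 1/f = 1/dₒ + 1/dᵢ this gives W = w·(dₒ − f)/f.
W = 27.9 mm × (15100 − 39) / 39 = 27.9 × 386.1795 ≈ 10774.408 mm = 10.7744 m.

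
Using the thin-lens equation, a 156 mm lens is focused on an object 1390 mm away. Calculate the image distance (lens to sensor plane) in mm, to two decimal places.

175.72 mm

1/dᵢ = 1/f − 1/dₒ = 1/156 − 1/1390 = 0.0056908 mm⁻¹.
dᵢ = 1/0.0056908 ≈ 175.7212 mm.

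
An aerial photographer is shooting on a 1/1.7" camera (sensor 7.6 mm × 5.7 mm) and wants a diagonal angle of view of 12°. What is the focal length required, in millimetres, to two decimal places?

45.19 mm

Sensor diagonal = √(7.6² + 5.7²) = √90.2500 ≈ 9.5000 mm.
From α = 2·arctan(d/2f) we get f = d / (2·tan(α/2)).
With d = 9.5000 mm and α/2 = 6°, tan(α/2) ≈ 0.10510, so f ≈ 9.5000 / 0.21021 ≈ 45.1932 mm.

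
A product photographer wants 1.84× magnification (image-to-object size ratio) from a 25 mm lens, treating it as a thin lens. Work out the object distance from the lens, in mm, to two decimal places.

With m = dᵢ/dₒ and 1/f = 1/dₒ + 1/dᵢ, substituting dᵢ = m·dₒ gives 1/f = (1 + 1/m)/dₒ, hence dₒ = f·(1 + 1/m).
dₒ = 25 × (1 + 1/1.84) = 25 × 1.54348 ≈ 38.587 mm.

38.59 mm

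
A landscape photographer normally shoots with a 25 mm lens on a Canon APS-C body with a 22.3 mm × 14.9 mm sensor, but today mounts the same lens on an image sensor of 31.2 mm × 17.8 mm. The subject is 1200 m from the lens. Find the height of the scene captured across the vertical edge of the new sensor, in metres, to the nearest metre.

854 m

The focal length stays 25 mm; the relevant sensor dimension is now h = 17.8 mm. Object distance dₒ = 1200 m = 1.2e+06 mm.
Thin-lens field height W = h·(dₒ − f)/f = 17.8 × (1.2e+06 − 25)/25 ≈ 854382.200 mm = 854.382 m.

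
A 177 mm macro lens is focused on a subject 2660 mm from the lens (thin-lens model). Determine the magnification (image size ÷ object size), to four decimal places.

0.0713×

Thin lens: 1/f = 1/dₒ + 1/dᵢ → 1/dᵢ = 1/177 − 1/2660 = 0.0052738 mm⁻¹, so dᵢ ≈ 189.6174 mm.
Magnification m = dᵢ/dₒ = 189.6174/2660 ≈ 0.07128.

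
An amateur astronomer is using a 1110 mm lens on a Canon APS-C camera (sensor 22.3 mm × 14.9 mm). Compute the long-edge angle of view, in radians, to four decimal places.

Angle of view α = 2·arctan(w/2f) with w = 22.3 mm and f = 1110 mm.
w/2f = 0.01005; arctan(0.01005) ≈ 0.0100 rad, so α ≈ 0.0201 rad.

0.0201 rad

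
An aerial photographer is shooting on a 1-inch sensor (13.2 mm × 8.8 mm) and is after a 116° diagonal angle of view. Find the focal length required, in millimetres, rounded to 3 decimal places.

Sensor diagonal = √(13.2² + 8.8²) = √251.6800 ≈ 15.8644 mm.
From α = 2·arctan(d/2f) we get f = d / (2·tan(α/2)).
With d = 15.8644 mm and α/2 = 58°, tan(α/2) ≈ 1.60033, so f ≈ 15.8644 / 3.20067 ≈ 4.9566 mm.

4.957 mm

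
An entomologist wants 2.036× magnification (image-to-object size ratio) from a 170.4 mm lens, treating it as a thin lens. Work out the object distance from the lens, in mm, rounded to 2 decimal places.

With m = dᵢ/dₒ and 1/f = 1/dₒ + 1/dᵢ, substituting dᵢ = m·dₒ gives 1/f = (1 + 1/m)/dₒ, hence dₒ = f·(1 + 1/m).
dₒ = 170.4 × (1 + 1/2.036) = 170.4 × 1.49116 ≈ 254.094 mm.

254.09 mm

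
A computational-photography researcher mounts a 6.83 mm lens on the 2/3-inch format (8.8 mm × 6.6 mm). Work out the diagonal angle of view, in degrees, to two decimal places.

77.69°

Sensor diagonal = √(8.8² + 6.6²) = √121.0000 ≈ 11.0000 mm.
Angle of view α = 2·arctan(d/2f) with d = 11.0000 mm and f = 6.83 mm.
d/2f = 0.80527; arctan(0.80527) ≈ 38.8435°, so α ≈ 77.6870°.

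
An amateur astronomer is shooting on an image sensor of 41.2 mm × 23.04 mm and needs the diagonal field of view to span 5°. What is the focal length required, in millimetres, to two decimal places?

540.58 mm

Sensor diagonal = √(41.2² + 23.04²) = √2228.2816 ≈ 47.2047 mm.
From α = 2·arctan(d/2f) we get f = d / (2·tan(α/2)).
With d = 47.2047 mm and α/2 = 2.5°, tan(α/2) ≈ 0.04366, so f ≈ 47.2047 / 0.08732 ≈ 540.5824 mm.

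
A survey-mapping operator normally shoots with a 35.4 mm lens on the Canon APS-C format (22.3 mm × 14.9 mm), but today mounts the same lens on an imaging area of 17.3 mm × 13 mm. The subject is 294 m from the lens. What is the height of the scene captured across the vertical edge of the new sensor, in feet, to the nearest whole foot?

The focal length stays 35.4 mm; the relevant sensor dimension is now h = 13 mm. Object distance dₒ = 294 m = 294000 mm.
Thin-lens field height W = h·(dₒ − f)/f = 13 × (294000 − 35.4)/35.4 ≈ 107953.102 mm = 107953.102/304.8 ft = 354.177 ft.

354 ft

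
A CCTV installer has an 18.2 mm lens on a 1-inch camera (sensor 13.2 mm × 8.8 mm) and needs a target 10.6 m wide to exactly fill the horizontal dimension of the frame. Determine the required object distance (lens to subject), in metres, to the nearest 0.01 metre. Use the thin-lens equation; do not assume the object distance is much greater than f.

14.63 m

W: 10.6 m = 10600 mm.
Magnification m = w/W = dᵢ/dₒ; combined with 1/f = 1/dₒ + 1/dᵢ this gives dₒ = f·(1 + W/w).
dₒ = 18.2 mm × (1 + 10600/13.2) = 18.2 × 804.0303 ≈ 14633.352 mm = 14.6334 m.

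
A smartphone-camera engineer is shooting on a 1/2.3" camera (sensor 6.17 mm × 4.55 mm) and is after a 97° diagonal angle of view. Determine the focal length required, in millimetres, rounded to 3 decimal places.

3.391 mm

Sensor diagonal = √(6.17² + 4.55²) = √58.7714 ≈ 7.6663 mm.
From α = 2·arctan(d/2f) we get f = d / (2·tan(α/2)).
With d = 7.6663 mm and α/2 = 48.5°, tan(α/2) ≈ 1.13029, so f ≈ 7.6663 / 2.26059 ≈ 3.3913 mm.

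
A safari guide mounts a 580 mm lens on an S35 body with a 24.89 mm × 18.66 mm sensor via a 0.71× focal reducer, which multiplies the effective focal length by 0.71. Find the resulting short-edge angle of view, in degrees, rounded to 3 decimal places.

2.596°

Effective focal length f = 580 × 0.71 = 411.8 mm.
α = 2·arctan(18.66 / (2 × 411.8)) = 2·arctan(0.02266) ≈ 2.5958°.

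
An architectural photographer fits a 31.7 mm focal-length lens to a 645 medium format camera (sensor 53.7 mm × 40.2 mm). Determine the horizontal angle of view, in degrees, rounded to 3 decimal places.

Angle of view α = 2·arctan(w/2f) with w = 53.7 mm and f = 31.7 mm.
w/2f = 0.84700; arctan(0.84700) ≈ 40.2647°, so α ≈ 80.5294°.

80.529°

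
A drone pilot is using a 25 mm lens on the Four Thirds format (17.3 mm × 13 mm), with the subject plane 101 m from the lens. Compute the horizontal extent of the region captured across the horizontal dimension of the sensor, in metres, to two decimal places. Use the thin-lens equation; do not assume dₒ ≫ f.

dₒ: 101 m = 101000 mm.
Similar triangles through the lens centre give W/dₒ = w/dᵢ; with 1/f = 1/dₒ + 1/dᵢ this gives W = w·(dₒ − f)/f.
W = 17.3 mm × (101000 − 25) / 25 = 17.3 × 4039.0000 ≈ 69874.700 mm = 69.8747 m.

69.87 m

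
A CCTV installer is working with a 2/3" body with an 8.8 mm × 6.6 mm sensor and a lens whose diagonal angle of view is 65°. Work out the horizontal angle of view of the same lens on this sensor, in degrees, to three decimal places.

Sensor diagonal = √(8.8² + 6.6²) = √121.0000 ≈ 11.0000 mm.
From the diagonal AOV: f = 11.0000 / (2·tan(32.5°)) = 11.0000 / 1.27414 ≈ 8.6333 mm.
Horizontal AOV = 2·arctan(8.8 / (2 × 8.6333)) = 2·arctan(0.50966) ≈ 54.0119°.

54.012°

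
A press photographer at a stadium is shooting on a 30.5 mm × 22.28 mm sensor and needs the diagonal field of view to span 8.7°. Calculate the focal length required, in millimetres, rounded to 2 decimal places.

Sensor diagonal = √(30.5² + 22.28²) = √1426.6484 ≈ 37.7710 mm.
From α = 2·arctan(d/2f) we get f = d / (2·tan(α/2)).
With d = 37.7710 mm and α/2 = 4.35°, tan(α/2) ≈ 0.07607, so f ≈ 37.7710 / 0.15214 ≈ 248.2712 mm.

248.27 mm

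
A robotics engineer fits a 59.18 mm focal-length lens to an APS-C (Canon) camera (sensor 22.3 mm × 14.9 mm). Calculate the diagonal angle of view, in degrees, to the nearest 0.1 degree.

25.5°

Sensor diagonal = √(22.3² + 14.9²) = √719.3000 ≈ 26.8198 mm.
Angle of view α = 2·arctan(d/2f) with d = 26.8198 mm and f = 59.18 mm.
d/2f = 0.22659; arctan(0.22659) ≈ 12.7673°, so α ≈ 25.5347°.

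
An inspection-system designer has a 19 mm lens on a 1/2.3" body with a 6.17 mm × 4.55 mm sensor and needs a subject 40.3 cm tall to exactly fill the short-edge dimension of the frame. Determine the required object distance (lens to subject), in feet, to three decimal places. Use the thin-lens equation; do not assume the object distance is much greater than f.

W: 40.3 cm = 403 mm.
Magnification m = h/W = dᵢ/dₒ; combined with 1/f = 1/dₒ + 1/dᵢ this gives dₒ = f·(1 + W/h).
dₒ = 19 mm × (1 + 403/4.55) = 19 × 89.5714 ≈ 1701.857 mm = 1701.857/304.8 ft = 5.58352 ft.

5.584 ft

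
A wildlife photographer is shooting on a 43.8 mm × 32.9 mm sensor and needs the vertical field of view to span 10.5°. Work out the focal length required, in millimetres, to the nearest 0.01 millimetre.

From α = 2·arctan(h/2f) we get f = h / (2·tan(α/2)).
With h = 32.9 mm and α/2 = 5.25°, tan(α/2) ≈ 0.09189, so f ≈ 32.9 / 0.18377 ≈ 179.0241 mm.

179.02 mm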